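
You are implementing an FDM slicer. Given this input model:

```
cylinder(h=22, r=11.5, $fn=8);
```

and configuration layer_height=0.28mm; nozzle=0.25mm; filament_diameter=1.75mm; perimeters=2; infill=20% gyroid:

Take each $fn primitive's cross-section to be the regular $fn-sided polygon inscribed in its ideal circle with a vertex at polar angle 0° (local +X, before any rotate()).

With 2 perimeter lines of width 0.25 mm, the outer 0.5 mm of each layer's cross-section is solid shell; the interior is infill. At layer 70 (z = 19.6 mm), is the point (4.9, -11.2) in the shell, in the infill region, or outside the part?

outside

At z = 19.6 mm: the r=11.5 cylinder gives a regular 8-gon of circumradius 11.5 (constant along its height). Overall, the cross-section is a single solid region. The nearest boundary edge runs (-0.00, -11.50)→(8.13, -8.13); distance from the point to it = 1.60 mm. The point is not inside any of the regions above, so it lies outside the cross-section (1.60 mm from the nearest boundary).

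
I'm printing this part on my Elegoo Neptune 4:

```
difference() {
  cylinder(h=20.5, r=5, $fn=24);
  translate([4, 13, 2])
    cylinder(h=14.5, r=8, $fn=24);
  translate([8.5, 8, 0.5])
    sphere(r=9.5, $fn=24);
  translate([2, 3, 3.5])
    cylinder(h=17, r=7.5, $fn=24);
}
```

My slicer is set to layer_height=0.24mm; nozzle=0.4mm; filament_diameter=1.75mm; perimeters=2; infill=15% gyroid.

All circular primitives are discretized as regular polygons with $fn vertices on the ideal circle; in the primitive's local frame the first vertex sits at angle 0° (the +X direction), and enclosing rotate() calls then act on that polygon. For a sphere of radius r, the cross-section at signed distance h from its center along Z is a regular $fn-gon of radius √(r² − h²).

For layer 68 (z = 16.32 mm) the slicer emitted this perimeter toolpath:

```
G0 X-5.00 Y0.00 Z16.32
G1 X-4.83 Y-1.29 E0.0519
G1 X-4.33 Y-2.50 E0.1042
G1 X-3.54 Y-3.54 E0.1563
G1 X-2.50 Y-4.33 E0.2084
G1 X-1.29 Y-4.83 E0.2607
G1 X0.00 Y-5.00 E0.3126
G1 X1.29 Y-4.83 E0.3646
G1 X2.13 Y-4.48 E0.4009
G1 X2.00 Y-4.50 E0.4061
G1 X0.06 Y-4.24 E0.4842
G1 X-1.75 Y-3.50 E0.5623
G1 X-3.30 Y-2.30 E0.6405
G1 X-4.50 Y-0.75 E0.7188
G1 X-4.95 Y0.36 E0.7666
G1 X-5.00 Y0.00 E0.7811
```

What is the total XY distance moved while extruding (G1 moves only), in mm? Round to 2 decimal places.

Sum the Euclidean lengths of each G1 segment: total = 19.57 mm.

19.57 mm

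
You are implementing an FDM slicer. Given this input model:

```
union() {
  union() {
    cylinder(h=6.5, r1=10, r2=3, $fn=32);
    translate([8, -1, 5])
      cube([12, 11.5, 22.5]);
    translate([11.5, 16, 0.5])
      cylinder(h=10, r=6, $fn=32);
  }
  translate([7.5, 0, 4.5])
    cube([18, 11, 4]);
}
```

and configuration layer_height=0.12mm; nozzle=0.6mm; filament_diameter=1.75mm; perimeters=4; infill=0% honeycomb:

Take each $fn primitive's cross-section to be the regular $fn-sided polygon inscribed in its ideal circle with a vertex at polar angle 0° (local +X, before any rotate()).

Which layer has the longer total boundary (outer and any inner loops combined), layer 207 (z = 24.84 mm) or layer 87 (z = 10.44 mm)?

Layer 207 (z = 24.84): the cone does not reach this height (z outside [0, 6.5]); the cube at (8, -1) (footprint 12×11.5) is included at this height (perimeter 47.00 mm); the cylinder at (11.5, 16) does not reach this height (z outside [0.5, 10.5]); Combining (union): only the 12×11.5 cube at (8, -1) is present, so the union is just that shape — boundary = 47.00 mm; the cube at (7.5, 0) is not intersected at this z (z outside [4.5, 8.5]); Taking the union: only the result so far is present, so the union is just that shape — boundary = 47.00 mm. So its perimeter = 47.00 mm. Layer 87 (z = 10.44): the cone is absent (z outside [0, 6.5]); the 12×11.5 cube at (8, -1) contributes its full rectangle (perimeter 47.00 mm); the cylinder at (11.5, 16): section is a regular 32-gon, circumradius r=6 (perimeter = 2·32·6.000·sin(180°/32) = 37.64 mm); Taking the union: the regions partially overlap (shared area 1.52 mm²), so the edge portions inside another operand are dropped and the merged outline is re-measured after clipping — boundary = 75.00 mm; the cube at (7.5, 0) does not reach this height (z outside [4.5, 8.5]); Merging all regions: only the result so far is present, so the union is just that shape — boundary = 75.00 mm. So its perimeter = 75.00 mm. Layer 87 is larger (75.00 vs 47.00 mm).

layer 87 (z = 10.44 mm)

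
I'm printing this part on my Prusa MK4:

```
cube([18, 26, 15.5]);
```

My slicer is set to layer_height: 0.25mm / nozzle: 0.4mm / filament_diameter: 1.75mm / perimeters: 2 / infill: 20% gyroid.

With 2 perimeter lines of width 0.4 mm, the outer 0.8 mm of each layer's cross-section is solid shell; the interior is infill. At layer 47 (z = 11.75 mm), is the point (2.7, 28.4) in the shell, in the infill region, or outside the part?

outside

At z = 11.75 mm: the cube is present — its section is the full 18×26 rectangle. Overall, the cross-section is a single solid region. The nearest boundary edge runs (18.00, 26.00)→(0.00, 26.00); distance from the point to it = 2.40 mm. The point is not inside any of the regions above, so it lies outside the cross-section (2.40 mm from the nearest boundary).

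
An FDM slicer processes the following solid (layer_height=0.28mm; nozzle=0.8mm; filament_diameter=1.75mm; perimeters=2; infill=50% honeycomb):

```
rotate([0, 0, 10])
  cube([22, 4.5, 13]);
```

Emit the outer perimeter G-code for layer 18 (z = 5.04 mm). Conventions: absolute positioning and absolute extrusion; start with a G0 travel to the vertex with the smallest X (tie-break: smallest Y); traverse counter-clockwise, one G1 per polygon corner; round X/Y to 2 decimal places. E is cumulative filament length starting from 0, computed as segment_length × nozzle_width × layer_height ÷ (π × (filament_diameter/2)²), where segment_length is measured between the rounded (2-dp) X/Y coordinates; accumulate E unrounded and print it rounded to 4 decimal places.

G0 X-0.78 Y4.43 Z5.04
G1 X0.00 Y0.00 E0.4189
G1 X21.67 Y3.82 E2.4681
G1 X20.88 Y8.25 E2.8872
G1 X-0.78 Y4.43 E4.9355

At z = 5.04 mm: the cube (footprint 22×4.5) is included at this height; (whole slice rotated 10° about Z — lengths, areas and connectivity unchanged). The outline is a single polygon with 4 vertices. Extrusion per mm of travel: 0.8 × 0.28 / (π × 0.875²) = 0.093128. Accumulating E over each segment gives final E = 4.9355.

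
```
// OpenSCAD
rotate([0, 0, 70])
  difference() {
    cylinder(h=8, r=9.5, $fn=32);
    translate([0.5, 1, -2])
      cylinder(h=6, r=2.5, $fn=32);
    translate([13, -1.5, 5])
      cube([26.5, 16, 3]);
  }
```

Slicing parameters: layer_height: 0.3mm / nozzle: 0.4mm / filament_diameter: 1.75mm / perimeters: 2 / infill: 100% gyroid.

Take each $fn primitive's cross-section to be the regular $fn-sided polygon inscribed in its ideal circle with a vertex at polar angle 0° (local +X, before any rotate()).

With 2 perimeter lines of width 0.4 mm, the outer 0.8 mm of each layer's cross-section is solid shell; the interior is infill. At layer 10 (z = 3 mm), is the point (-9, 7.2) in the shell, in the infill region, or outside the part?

outside

At z = 3 mm: the r=9.5 cylinder gives a regular 32-gon of circumradius 9.5 (constant along its height); the cylinder at (0.5, 1): section is a regular 32-gon, circumradius r=2.5; the cube at (13, -1.5) does not reach this height (z outside [5, 8]); After the difference (first − rest): starting from the r=9.5 cylinder, the r=2.5 cylinder at (0.5, 1) lies wholly inside it (removes its full 19.51 mm² and its 15.68 mm outline becomes a hole wall) — 1 connected region with 1 hole; (whole slice rotated 70° about Z — lengths, areas and connectivity unchanged). Overall, the cross-section is one region with 1 hole. Undo the 70° rotation: the query point maps to (3.688, 10.920) in the un-rotated model frame. The nearest boundary edge runs (1.85, 9.32)→(3.64, 8.78); distance from the point to it = 2.07 mm. The point is not inside any of the regions above, so it lies outside the cross-section (2.07 mm from the nearest boundary).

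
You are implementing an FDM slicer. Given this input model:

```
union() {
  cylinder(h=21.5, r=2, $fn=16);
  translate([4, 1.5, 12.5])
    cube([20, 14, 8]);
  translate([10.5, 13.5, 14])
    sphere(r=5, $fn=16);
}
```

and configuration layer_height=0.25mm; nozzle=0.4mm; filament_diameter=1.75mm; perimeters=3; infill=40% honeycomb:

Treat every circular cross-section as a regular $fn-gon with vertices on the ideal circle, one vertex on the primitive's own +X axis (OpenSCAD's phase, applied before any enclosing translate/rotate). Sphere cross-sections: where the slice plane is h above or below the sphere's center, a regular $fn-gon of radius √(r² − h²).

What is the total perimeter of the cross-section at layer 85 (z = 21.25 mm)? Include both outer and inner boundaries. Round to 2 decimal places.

12.49 mm

At z = 21.25 mm: the r=2 cylinder contributes a regular 16-gon of circumradius 2 (perimeter = 2·16·2.000·sin(180°/16) = 12.49 mm); the cube at (4, 1.5) does not reach this height (z outside [12.5, 20.5]); the sphere at (10.5, 13.5) does not reach this height (|z−center|=7.250 > r=5); Merging all regions: only the r=2 cylinder is present, so the union is just that shape — boundary = 12.49 mm. Overall, the cross-section is a single solid region. Total boundary length (outer) = 12.49 mm.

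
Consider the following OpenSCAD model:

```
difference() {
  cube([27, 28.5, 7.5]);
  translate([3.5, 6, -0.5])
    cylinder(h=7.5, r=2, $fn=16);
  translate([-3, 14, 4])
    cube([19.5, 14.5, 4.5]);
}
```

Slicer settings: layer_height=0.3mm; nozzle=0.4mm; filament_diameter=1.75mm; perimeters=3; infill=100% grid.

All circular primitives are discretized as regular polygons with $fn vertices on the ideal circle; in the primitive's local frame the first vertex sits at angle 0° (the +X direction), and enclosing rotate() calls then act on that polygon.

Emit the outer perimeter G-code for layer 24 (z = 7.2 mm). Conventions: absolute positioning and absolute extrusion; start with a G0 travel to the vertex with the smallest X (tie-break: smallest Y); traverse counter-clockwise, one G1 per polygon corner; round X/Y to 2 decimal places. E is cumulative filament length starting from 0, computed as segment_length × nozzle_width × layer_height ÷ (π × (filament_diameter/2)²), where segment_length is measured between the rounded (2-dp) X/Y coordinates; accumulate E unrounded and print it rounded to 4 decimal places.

G0 X0.00 Y0.00 Z7.20
G1 X27.00 Y0.00 E1.3470
G1 X27.00 Y28.50 E2.7689
G1 X16.50 Y28.50 E3.2928
G1 X16.50 Y14.00 E4.0162
G1 X0.00 Y14.00 E4.8393
G1 X0.00 Y0.00 E5.5378

At z = 7.2 mm: the 27×28.5 cube contributes its full rectangle; the cylinder at (3.5, 6) is absent (z outside [-0.5, 7]); the 19.5×14.5 cube at (-3, 14) contributes its full rectangle; After the difference (first − rest): starting from the 27×28.5 cube, the 19.5×14.5 cube at (-3, 14) partially overlaps it — only the 239.25 mm² overlap (of its 282.75 mm²) is removed, clipping the outline — 1 connected region. The outline is a single polygon with 6 vertices. Extrusion per mm of travel: 0.4 × 0.3 / (π × 0.875²) = 0.049890. Accumulating E over each segment gives final E = 5.5378.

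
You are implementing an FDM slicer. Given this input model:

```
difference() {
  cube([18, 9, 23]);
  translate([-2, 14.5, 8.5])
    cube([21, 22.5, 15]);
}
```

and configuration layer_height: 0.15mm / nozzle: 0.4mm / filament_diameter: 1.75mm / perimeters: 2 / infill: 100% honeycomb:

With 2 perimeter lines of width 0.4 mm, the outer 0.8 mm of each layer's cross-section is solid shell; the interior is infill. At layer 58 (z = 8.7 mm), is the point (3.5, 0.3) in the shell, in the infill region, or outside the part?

shell

At z = 8.7 mm: the cube is present — its section is the full 18×9 rectangle; the cube at (-2, 14.5) is present — its section is the full 21×22.5 rectangle; Subtracting the remaining from the first: starting from the 18×9 cube, the 21×22.5 cube at (-2, 14.5) misses the remaining region (no effect) — 1 connected region. Overall, the cross-section is a single solid region. The nearest boundary edge runs (18.00, 0.00)→(0.00, 0.00); distance from the point to it = 0.30 mm. The point is inside the cross-section, 0.30 mm from the nearest boundary — within the 0.8 mm shell band (2 × 0.4).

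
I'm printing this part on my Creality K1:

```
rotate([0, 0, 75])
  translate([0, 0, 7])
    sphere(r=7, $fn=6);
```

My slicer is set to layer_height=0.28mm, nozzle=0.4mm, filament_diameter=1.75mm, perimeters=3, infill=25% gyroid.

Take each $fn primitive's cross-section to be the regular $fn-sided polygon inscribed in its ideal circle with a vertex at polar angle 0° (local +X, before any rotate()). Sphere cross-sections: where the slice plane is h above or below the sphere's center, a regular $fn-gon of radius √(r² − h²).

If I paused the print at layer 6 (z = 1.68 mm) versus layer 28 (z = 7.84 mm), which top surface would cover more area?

Layer 6 (z = 1.68): the r=7 sphere slices to a regular 6-gon of circumradius 4.549 (√(r²−h²) with h=5.32 from center) (area = (6/2)·4.549²·sin(360°/6) = 53.77 mm²); (rotated 75° about Z; rotation is an isometry so areas/perimeters/island counts are preserved). So its area = 53.77 mm². Layer 28 (z = 7.84): the r=7 sphere slices to a regular 6-gon of circumradius 6.949 (√(r²−h²) with h=0.84 from center) (area = (6/2)·6.949²·sin(360°/6) = 125.47 mm²); (whole slice rotated 75° about Z — lengths, areas and connectivity unchanged). So its area = 125.47 mm². Layer 28 is larger (125.47 vs 53.77 mm²).

layer 28 (z = 7.84 mm)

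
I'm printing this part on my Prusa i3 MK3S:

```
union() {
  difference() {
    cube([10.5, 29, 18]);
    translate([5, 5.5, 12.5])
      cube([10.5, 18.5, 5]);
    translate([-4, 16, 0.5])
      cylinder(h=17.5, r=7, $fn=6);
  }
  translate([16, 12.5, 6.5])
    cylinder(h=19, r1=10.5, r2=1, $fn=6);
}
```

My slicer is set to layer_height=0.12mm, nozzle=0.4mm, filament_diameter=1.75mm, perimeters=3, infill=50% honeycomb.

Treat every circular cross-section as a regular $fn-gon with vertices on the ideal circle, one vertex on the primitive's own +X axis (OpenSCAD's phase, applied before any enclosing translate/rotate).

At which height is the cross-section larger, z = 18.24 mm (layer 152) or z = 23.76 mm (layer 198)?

Layer 152 (z = 18.24): the cube is absent (z outside [0, 18]); the cube at (5, 5.5) is not intersected at this z (z outside [12.5, 17.5]); the cylinder at (-4, 16) is absent (z outside [0.5, 18]); Taking the first minus the rest: the first operand is absent here, so nothing remains; the cone at (16, 12.5): at t=0.618 of its height the radius interpolates to r₁+(r₂−r₁)t = 4.630, giving a regular 6-gon of that circumradius (area = (6/2)·4.630²·sin(360°/6) = 55.69 mm²); Combining (union): only the cone at (16, 12.5) is present, so the union is just that shape — area = 55.69 mm². So its area = 55.69 mm². Layer 198 (z = 23.76): the cube is not intersected at this z (z outside [0, 18]); the cube at (5, 5.5) is not intersected at this z (z outside [12.5, 17.5]); the cylinder at (-4, 16) is not intersected at this z (z outside [0.5, 18]); Taking the first minus the rest: the first operand is absent here, so nothing remains; the cone at (16, 12.5) contributes a regular 6-gon of circumradius 1.870 (interpolated between r1=10.5 and r2=1 at t=0.908) (area = (6/2)·1.870²·sin(360°/6) = 9.09 mm²); Merging all regions: only the cone at (16, 12.5) is present, so the union is just that shape — area = 9.09 mm². So its area = 9.09 mm². Layer 152 is larger (55.69 vs 9.09 mm²).

layer 152 (z = 18.24 mm)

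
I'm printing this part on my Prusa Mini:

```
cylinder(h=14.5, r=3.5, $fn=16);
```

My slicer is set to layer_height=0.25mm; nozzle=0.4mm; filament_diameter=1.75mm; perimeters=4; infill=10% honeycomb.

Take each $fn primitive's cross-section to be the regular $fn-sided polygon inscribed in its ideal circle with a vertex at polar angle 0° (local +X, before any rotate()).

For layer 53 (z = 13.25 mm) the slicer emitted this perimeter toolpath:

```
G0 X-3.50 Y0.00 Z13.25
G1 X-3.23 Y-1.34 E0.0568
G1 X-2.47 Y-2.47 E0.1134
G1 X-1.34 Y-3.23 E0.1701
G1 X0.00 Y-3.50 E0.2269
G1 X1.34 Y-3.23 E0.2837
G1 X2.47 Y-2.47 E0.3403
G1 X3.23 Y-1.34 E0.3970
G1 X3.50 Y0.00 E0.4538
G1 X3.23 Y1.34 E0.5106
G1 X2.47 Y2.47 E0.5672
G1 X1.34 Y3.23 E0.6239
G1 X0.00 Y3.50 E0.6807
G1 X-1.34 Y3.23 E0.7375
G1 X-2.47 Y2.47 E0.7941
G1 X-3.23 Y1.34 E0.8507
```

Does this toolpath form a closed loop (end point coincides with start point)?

Start point (G0): (-3.50, 0.00). End point (last G1): the path does not return to the start — open.

no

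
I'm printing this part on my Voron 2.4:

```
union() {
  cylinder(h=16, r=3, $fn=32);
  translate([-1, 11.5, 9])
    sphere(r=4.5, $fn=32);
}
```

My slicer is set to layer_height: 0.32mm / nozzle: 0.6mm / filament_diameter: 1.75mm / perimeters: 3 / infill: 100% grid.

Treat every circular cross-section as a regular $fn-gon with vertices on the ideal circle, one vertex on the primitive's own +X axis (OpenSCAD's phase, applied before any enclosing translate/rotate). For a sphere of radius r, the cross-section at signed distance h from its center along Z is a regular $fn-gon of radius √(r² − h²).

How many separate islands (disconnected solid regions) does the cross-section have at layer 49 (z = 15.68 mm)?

At z = 15.68 mm: the r=3 cylinder gives a regular 32-gon of circumradius 3 (constant along its height); the sphere at (-1, 11.5) is not intersected at this z (|z−center|=6.680 > r=4.5); Merging all regions: only the r=3 cylinder is present, so the union is just that shape — 1 connected region. Overall, the cross-section is a single solid region. Island count = 1.

1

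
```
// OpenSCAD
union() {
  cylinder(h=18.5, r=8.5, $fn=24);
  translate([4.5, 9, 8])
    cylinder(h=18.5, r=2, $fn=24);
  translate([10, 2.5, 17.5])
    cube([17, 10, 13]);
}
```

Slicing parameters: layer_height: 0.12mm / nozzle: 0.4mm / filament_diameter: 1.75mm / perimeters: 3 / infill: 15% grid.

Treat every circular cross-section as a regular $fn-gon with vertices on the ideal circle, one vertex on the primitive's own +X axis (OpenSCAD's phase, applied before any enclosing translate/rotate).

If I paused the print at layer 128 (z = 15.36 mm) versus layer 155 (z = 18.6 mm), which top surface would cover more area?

Layer 128 (z = 15.36): the r=8.5 cylinder gives a regular 24-gon of circumradius 8.5 (constant along its height) (area = (24/2)·8.500²·sin(360°/24) = 224.40 mm²); the r=2 cylinder at (4.5, 9) gives a regular 24-gon of circumradius 2 (constant along its height) (area = (24/2)·2.000²·sin(360°/24) = 12.42 mm²); the cube at (10, 2.5) does not reach this height (z outside [17.5, 30.5]); Taking the union: the regions partially overlap — summed areas 236.82 mm² minus the doubly-counted overlap 0.55 mm² gives 236.27 mm² — area = 236.27 mm². So its area = 236.27 mm². Layer 155 (z = 18.6): the cylinder does not reach this height (z outside [0, 18.5]); the r=2 cylinder at (4.5, 9) gives a regular 24-gon of circumradius 2 (constant along its height) (area = (24/2)·2.000²·sin(360°/24) = 12.42 mm²); the cube at (10, 2.5) (footprint 17×10) is included at this height (area 170.00 mm²); Merging all regions: the 2 present regions are separate (no shared area or edge), so areas and boundary lengths simply add and each stays a separate island — area = 182.42 mm². So its area = 182.42 mm². Layer 128 is larger (236.27 vs 182.42 mm²).

layer 128 (z = 15.36 mm)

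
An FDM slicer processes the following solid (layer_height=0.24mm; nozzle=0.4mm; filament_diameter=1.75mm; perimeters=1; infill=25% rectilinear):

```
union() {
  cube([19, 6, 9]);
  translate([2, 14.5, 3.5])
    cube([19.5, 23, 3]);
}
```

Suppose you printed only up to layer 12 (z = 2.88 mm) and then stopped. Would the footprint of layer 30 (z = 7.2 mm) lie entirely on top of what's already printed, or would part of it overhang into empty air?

Compare the two slices. At z = 2.88: the cube is present — its section is the full 19×6 rectangle (area 114.00 mm²); the cube at (2, 14.5) is absent (z outside [3.5, 6.5]); Merging all regions: only the 19×6 cube is present, so the union is just that shape — area = 114.00 mm². At z = 7.2: the cube is present — its section is the full 19×6 rectangle (area 114.00 mm²); the cube at (2, 14.5) is not intersected at this z (z outside [3.5, 6.5]); Merging all regions: only the 19×6 cube is present, so the union is just that shape — area = 114.00 mm². Checking containment: the cross-section at z = 7.2 is a subset of the cross-section at z = 2.88.

entirely on top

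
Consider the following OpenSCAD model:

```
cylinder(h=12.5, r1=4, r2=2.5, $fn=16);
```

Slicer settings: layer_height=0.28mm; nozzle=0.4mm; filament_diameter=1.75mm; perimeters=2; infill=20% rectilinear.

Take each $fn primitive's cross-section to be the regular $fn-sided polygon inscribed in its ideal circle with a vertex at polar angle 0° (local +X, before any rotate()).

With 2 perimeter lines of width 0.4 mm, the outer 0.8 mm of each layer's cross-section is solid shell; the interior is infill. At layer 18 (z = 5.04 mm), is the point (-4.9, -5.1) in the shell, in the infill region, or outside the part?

At z = 5.04 mm: the cone (r1=4→r2=2.5) has section circumradius 3.395 here — a regular 16-gon. Overall, the cross-section is a single solid region. The nearest boundary edge runs (-3.14, -1.30)→(-2.40, -2.40); distance from the point to it = 3.68 mm. The point is not inside any of the regions above, so it lies outside the cross-section (3.68 mm from the nearest boundary).

outside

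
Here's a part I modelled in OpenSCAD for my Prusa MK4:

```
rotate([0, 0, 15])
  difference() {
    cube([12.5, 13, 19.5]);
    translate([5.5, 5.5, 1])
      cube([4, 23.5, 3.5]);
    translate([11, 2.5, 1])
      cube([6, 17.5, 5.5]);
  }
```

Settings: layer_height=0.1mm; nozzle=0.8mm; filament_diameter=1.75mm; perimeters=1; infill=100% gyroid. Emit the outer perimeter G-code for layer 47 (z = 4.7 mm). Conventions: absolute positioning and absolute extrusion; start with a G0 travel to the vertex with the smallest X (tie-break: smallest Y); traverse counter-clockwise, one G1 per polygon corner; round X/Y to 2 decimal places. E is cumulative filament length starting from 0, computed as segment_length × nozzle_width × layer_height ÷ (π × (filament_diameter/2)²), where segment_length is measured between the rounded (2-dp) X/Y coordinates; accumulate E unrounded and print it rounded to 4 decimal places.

At z = 4.7 mm: the 12.5×13 cube contributes its full rectangle; the cube at (5.5, 5.5) does not reach this height (z outside [1, 4.5]); the cube at (11, 2.5) (footprint 6×17.5) is included at this height; After the difference (first − rest): starting from the 12.5×13 cube, the 6×17.5 cube at (11, 2.5) partially overlaps it — only the 15.75 mm² overlap (of its 105.00 mm²) is removed, clipping the outline — 1 connected region; (whole slice rotated 15° about Z — lengths, areas and connectivity unchanged). The outline is a single polygon with 6 vertices. Extrusion per mm of travel: 0.8 × 0.1 / (π × 0.875²) = 0.033260. Accumulating E over each segment gives final E = 1.6958.

G0 X-3.36 Y12.56 Z4.70
G1 X0.00 Y0.00 E0.4324
G1 X12.07 Y3.24 E0.8481
G1 X11.43 Y5.65 E0.9310
G1 X9.98 Y5.26 E0.9810
G1 X7.26 Y15.40 E1.3302
G1 X-3.36 Y12.56 E1.6958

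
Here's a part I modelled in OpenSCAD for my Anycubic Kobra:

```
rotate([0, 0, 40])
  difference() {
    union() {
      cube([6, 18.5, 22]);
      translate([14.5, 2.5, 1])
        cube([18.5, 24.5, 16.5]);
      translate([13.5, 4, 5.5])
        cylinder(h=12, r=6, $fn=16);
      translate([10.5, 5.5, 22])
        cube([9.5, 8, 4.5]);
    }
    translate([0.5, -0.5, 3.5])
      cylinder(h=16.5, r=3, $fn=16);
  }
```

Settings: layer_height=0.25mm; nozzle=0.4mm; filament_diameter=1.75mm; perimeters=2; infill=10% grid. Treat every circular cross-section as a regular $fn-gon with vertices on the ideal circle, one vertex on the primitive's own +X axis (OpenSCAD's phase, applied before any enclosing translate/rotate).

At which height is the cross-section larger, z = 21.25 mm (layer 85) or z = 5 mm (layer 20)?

layer 20 (z = 5 mm)

Layer 85 (z = 21.25): the cube (footprint 6×18.5) is included at this height (area 111.00 mm²); the cube at (14.5, 2.5) is absent (z outside [1, 17.5]); the cylinder at (13.5, 4) does not reach this height (z outside [5.5, 17.5]); the cube at (10.5, 5.5) does not reach this height (z outside [22, 26.5]); Combining (union): only the 6×18.5 cube is present, so the union is just that shape — area = 111.00 mm²; the cylinder at (0.5, -0.5) does not reach this height (z outside [3.5, 20]); Taking the first minus the rest: none of the subtracted shapes is present at this height, so that combined region is unchanged — area = 111.00 mm²; (rotated 40° about Z; rotation is an isometry so areas/perimeters/island counts are preserved). So its area = 111.00 mm². Layer 20 (z = 5): the 6×18.5 cube contributes its full rectangle (area 111.00 mm²); the 18.5×24.5 cube at (14.5, 2.5) contributes its full rectangle (area 453.25 mm²); the cylinder at (13.5, 4) does not reach this height (z outside [5.5, 17.5]); the cube at (10.5, 5.5) does not reach this height (z outside [22, 26.5]); Taking the union: the 2 present regions are separate (no shared area or edge), so areas and boundary lengths simply add and each stays a separate island — area = 564.25 mm²; the cylinder at (0.5, -0.5): section is a regular 16-gon, circumradius r=3 (area = (16/2)·3.000²·sin(360°/16) = 27.55 mm²); Subtracting the remaining from the first: starting from that combined region (564.25 mm²), the r=3 cylinder at (0.5, -0.5) partially overlaps it — only the 6.64 mm² overlap (of its 27.55 mm²) is removed, clipping the outline — area = 557.61 mm²; (rotated 40° about Z; rotation is an isometry so areas/perimeters/island counts are preserved). So its area = 557.61 mm². Layer 20 is larger (557.61 vs 111.00 mm²).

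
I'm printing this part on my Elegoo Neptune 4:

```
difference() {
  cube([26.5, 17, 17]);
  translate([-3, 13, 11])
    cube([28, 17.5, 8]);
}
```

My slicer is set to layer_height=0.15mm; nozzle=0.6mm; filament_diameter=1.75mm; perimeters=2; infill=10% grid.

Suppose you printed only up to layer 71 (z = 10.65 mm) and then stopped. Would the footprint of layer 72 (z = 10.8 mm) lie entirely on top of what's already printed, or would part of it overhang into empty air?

Compare the two slices. At z = 10.65: the cube is present — its section is the full 26.5×17 rectangle (area 450.50 mm²); the cube at (-3, 13) is not intersected at this z (z outside [11, 19]); Subtracting the remaining from the first: none of the subtracted shapes is present at this height, so the 26.5×17 cube is unchanged — area = 450.50 mm². At z = 10.8: the cube (footprint 26.5×17) is included at this height (area 450.50 mm²); the cube at (-3, 13) is absent (z outside [11, 19]); Subtracting the remaining from the first: none of the subtracted shapes is present at this height, so the 26.5×17 cube is unchanged — area = 450.50 mm². Checking containment: the cross-section at z = 10.8 is a subset of the cross-section at z = 10.65.

entirely on top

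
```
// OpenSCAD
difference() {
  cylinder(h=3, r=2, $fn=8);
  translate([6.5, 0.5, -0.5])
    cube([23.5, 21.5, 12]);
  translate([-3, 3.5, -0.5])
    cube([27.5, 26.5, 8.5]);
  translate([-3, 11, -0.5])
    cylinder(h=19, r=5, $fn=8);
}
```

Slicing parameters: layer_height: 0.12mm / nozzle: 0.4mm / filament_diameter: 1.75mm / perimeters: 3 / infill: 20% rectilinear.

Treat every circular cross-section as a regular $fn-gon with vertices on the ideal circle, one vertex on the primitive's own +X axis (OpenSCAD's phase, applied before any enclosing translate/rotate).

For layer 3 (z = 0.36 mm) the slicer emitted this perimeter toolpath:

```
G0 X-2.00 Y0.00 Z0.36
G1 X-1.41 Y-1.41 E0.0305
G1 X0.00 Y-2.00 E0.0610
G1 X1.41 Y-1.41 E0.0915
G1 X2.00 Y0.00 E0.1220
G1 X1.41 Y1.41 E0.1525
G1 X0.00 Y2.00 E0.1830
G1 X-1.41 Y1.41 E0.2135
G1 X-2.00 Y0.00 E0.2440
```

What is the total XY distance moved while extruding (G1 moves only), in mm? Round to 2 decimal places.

Sum the Euclidean lengths of each G1 segment: total = 12.23 mm.

12.23 mm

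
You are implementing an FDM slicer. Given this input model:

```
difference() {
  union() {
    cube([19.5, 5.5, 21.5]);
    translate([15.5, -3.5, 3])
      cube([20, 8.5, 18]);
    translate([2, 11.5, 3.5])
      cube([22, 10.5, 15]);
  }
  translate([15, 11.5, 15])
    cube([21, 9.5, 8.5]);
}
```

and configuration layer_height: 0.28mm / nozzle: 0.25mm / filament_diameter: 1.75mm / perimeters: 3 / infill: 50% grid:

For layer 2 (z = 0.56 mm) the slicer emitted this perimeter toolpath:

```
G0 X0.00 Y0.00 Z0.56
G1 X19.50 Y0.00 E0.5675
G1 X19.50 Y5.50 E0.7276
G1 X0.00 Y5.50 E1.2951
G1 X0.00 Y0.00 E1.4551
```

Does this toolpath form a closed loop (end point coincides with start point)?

Start point (G0): (0.00, 0.00). End point (last G1): the path returns to the start — closed.

yes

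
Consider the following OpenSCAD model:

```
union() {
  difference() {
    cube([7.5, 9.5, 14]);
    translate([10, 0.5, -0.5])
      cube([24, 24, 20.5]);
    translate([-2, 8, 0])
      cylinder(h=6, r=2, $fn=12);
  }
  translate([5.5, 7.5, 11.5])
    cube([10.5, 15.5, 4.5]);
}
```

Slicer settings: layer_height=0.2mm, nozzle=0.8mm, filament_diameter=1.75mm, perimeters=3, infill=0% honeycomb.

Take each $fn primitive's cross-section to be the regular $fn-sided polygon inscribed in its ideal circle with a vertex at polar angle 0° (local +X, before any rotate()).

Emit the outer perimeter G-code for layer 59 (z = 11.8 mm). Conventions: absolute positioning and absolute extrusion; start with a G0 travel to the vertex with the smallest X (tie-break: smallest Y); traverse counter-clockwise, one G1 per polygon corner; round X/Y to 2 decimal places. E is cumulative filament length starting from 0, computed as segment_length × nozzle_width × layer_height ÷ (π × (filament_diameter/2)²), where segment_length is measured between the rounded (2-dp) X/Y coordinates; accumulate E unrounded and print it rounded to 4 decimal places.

At z = 11.8 mm: the 7.5×9.5 cube contributes its full rectangle; the 24×24 cube at (10, 0.5) contributes its full rectangle; the cylinder at (-2, 8) is absent (z outside [0, 6]); Subtracting the remaining from the first: starting from the 7.5×9.5 cube, the 24×24 cube at (10, 0.5) misses the remaining region (no effect) — 1 connected region; the cube at (5.5, 7.5) is present — its section is the full 10.5×15.5 rectangle; Taking the union: the regions partially overlap (shared area 4.00 mm²), so overlapping operands fuse into one piece — 1 connected region. The outline is a single polygon with 8 vertices. Extrusion per mm of travel: 0.8 × 0.2 / (π × 0.875²) = 0.066520. Accumulating E over each segment gives final E = 5.1886.

G0 X0.00 Y0.00 Z11.80
G1 X7.50 Y0.00 E0.4989
G1 X7.50 Y7.50 E0.9978
G1 X16.00 Y7.50 E1.5632
G1 X16.00 Y23.00 E2.5943
G1 X5.50 Y23.00 E3.2928
G1 X5.50 Y9.50 E4.1908
G1 X0.00 Y9.50 E4.5566
G1 X0.00 Y0.00 E5.1886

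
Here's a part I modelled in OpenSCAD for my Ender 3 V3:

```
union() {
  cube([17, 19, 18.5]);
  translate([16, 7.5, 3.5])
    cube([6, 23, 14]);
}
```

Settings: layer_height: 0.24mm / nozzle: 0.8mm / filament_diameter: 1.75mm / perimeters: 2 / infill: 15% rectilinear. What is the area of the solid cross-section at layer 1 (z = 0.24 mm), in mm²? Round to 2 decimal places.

At z = 0.24 mm: the cube (footprint 17×19) is included at this height (area 323.00 mm²); the cube at (16, 7.5) does not reach this height (z outside [3.5, 17.5]); Merging all regions: only the 17×19 cube is present, so the union is just that shape — area = 323.00 mm². Overall, the cross-section is a single solid region. Net area = 323.00 mm².

323.00 mm²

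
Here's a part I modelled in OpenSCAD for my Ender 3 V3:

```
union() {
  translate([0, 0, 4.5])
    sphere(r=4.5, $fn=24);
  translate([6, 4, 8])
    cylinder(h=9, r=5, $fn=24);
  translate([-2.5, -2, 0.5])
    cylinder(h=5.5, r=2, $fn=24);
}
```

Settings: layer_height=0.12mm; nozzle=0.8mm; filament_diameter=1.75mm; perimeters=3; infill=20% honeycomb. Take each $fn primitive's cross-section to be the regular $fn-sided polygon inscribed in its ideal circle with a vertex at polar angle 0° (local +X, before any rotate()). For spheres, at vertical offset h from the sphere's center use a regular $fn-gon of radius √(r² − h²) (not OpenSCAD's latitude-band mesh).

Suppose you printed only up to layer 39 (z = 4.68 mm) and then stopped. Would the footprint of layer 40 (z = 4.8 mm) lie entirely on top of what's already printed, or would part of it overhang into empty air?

Compare the two slices. At z = 4.68: the r=4.5 sphere slices to a regular 24-gon of circumradius 4.496 (√(r²−h²) with h=0.18 from center) (area = (24/2)·4.496²·sin(360°/24) = 62.79 mm²); the cylinder at (6, 4) is absent (z outside [8, 17]); the cylinder at (-2.5, -2): section is a regular 24-gon, circumradius r=2 (area = (24/2)·2.000²·sin(360°/24) = 12.42 mm²); Merging all regions: the regions partially overlap — summed areas 75.22 mm² minus the doubly-counted overlap 10.55 mm² gives 64.67 mm² — area = 64.67 mm². At z = 4.8: the r=4.5 sphere contributes a regular 24-gon of circumradius √(4.5²−0.3²) = 4.490 (area = (24/2)·4.490²·sin(360°/24) = 62.61 mm²); the cylinder at (6, 4) is absent (z outside [8, 17]); the r=2 cylinder at (-2.5, -2) gives a regular 24-gon of circumradius 2 (constant along its height) (area = (24/2)·2.000²·sin(360°/24) = 12.42 mm²); Merging all regions: the regions partially overlap — summed areas 75.04 mm² minus the doubly-counted overlap 10.53 mm² gives 64.51 mm² — area = 64.51 mm². Checking containment: the cross-section at z = 4.8 is a subset of the cross-section at z = 4.68.

entirely on top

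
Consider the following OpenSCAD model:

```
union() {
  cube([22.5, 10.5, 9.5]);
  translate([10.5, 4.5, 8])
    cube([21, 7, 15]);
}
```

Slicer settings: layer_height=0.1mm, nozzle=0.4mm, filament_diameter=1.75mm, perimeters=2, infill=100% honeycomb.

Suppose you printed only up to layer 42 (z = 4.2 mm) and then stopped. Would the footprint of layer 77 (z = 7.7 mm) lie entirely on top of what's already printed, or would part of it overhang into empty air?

entirely on top

Compare the two slices. At z = 4.2: the cube is present — its section is the full 22.5×10.5 rectangle (area 236.25 mm²); the cube at (10.5, 4.5) is absent (z outside [8, 23]); Merging all regions: only the 22.5×10.5 cube is present, so the union is just that shape — area = 236.25 mm². At z = 7.7: the 22.5×10.5 cube contributes its full rectangle (area 236.25 mm²); the cube at (10.5, 4.5) does not reach this height (z outside [8, 23]); Taking the union: only the 22.5×10.5 cube is present, so the union is just that shape — area = 236.25 mm². Checking containment: the cross-section at z = 7.7 is a subset of the cross-section at z = 4.2.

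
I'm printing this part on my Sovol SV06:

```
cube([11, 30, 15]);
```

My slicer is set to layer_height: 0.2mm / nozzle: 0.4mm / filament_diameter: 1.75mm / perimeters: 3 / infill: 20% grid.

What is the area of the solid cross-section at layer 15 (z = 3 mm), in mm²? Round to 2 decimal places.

330.00 mm²

At z = 3 mm: the 11×30 cube contributes its full rectangle (area 330.00 mm²). Overall, the cross-section is a single solid region. Net area = 330.00 mm².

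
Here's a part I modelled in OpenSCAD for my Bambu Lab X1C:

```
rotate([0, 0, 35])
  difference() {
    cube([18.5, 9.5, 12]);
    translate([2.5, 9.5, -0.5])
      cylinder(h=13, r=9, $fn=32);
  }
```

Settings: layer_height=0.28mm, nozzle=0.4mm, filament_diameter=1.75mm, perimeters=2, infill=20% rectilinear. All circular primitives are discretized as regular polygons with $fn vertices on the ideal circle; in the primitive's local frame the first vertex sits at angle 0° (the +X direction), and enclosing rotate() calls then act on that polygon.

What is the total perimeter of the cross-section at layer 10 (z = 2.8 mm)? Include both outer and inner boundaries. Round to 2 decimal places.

52.56 mm

At z = 2.8 mm: the cube is present — its section is the full 18.5×9.5 rectangle (perimeter 56.00 mm); the r=9 cylinder at (2.5, 9.5) gives a regular 32-gon of circumradius 9 (constant along its height) (perimeter = 2·32·9.000·sin(180°/32) = 56.46 mm); After the difference (first − rest): starting from the 18.5×9.5 cube, the r=9 cylinder at (2.5, 9.5) partially overlaps it — only the 85.34 mm² overlap (of its 252.84 mm²) is removed, clipping the outline — boundary = 52.56 mm; (whole slice rotated 35° about Z — lengths, areas and connectivity unchanged). Overall, the cross-section is a single solid region. Total boundary length (outer) = 52.56 mm.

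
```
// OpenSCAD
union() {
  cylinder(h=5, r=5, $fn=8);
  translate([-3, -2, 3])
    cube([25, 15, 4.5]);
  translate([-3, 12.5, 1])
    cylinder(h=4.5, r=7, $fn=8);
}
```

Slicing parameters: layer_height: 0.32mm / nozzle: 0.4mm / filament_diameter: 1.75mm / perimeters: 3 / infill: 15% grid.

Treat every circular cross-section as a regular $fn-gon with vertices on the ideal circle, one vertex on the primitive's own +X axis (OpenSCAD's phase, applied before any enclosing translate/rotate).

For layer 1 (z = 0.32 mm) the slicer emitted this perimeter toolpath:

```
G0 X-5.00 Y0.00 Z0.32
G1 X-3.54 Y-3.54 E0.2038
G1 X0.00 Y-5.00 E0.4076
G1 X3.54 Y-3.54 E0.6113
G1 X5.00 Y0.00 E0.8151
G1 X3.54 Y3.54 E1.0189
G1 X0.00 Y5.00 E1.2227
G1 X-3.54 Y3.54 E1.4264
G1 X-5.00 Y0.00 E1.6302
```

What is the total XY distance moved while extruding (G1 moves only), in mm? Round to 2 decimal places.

Sum the Euclidean lengths of each G1 segment: total = 30.63 mm.

30.63 mm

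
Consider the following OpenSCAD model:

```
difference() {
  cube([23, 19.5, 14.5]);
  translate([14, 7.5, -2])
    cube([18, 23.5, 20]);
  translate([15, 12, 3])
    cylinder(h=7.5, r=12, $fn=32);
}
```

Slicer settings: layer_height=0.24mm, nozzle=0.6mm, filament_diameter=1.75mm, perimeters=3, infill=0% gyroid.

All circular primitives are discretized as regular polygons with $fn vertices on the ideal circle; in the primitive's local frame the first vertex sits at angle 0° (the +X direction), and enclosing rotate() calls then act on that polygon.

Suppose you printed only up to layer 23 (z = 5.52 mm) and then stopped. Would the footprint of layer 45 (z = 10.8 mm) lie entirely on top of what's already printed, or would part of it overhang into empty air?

Compare the two slices. At z = 5.52: the 23×19.5 cube contributes its full rectangle (area 448.50 mm²); the cube at (14, 7.5) is present — its section is the full 18×23.5 rectangle (area 423.00 mm²); the r=12 cylinder at (15, 12) gives a regular 32-gon of circumradius 12 (constant along its height) (area = (32/2)·12.000²·sin(360°/32) = 449.49 mm²); After the difference (first − rest): starting from the 23×19.5 cube (448.50 mm²), the 18×23.5 cube at (14, 7.5) partially overlaps it — only the 108.00 mm² overlap (of its 423.00 mm²) is removed, clipping the outline; the r=12 cylinder at (15, 12) partially overlaps it — only the 235.77 mm² overlap (of its 449.49 mm²) is removed, clipping the outline — area = 104.73 mm². At z = 10.8: the cube is present — its section is the full 23×19.5 rectangle (area 448.50 mm²); the 18×23.5 cube at (14, 7.5) contributes its full rectangle (area 423.00 mm²); the cylinder at (15, 12) is not intersected at this z (z outside [3, 10.5]); Subtracting the remaining from the first: starting from the 23×19.5 cube (448.50 mm²), the 18×23.5 cube at (14, 7.5) partially overlaps it — only the 108.00 mm² overlap (of its 423.00 mm²) is removed, clipping the outline — area = 340.50 mm². Checking containment: at z = 10.8 the cross-section extends beyond the z = 5.52 cross-section by about 235.77 mm².

part overhangs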